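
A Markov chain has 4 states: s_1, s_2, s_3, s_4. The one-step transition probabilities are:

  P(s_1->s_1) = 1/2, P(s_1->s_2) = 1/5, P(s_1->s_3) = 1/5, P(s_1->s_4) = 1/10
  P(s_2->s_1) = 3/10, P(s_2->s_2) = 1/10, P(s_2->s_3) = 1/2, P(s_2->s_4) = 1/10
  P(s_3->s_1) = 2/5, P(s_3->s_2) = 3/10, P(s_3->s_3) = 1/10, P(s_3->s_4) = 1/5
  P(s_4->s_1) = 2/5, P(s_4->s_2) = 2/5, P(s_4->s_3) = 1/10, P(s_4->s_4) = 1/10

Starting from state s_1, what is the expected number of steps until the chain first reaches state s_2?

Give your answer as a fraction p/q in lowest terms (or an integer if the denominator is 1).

Answer: 370/89

Derivation:
Let h_i = expected steps to first reach s_2 from state i.
Boundary: h_s_2 = 0.
First-step equations for the other states:
  h_s_1 = 1 + 1/2*h_s_1 + 1/5*h_s_2 + 1/5*h_s_3 + 1/10*h_s_4
  h_s_3 = 1 + 2/5*h_s_1 + 3/10*h_s_2 + 1/10*h_s_3 + 1/5*h_s_4
  h_s_4 = 1 + 2/5*h_s_1 + 2/5*h_s_2 + 1/10*h_s_3 + 1/10*h_s_4

Substituting h_s_2 = 0 and rearranging gives the linear system (I - Q) h = 1:
  [1/2, -1/5, -1/10] . (h_s_1, h_s_3, h_s_4) = 1
  [-2/5, 9/10, -1/5] . (h_s_1, h_s_3, h_s_4) = 1
  [-2/5, -1/10, 9/10] . (h_s_1, h_s_3, h_s_4) = 1

Solving yields:
  h_s_1 = 370/89
  h_s_3 = 330/89
  h_s_4 = 300/89

Starting state is s_1, so the expected hitting time is h_s_1 = 370/89.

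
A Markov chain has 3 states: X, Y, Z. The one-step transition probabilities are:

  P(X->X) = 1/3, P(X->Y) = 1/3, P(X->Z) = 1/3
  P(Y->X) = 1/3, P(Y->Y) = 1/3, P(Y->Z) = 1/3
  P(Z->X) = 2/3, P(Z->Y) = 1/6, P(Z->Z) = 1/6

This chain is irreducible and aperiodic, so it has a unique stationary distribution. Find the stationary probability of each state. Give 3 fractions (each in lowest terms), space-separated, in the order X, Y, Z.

The stationary distribution satisfies pi = pi * P, i.e.:
  pi_X = 1/3*pi_X + 1/3*pi_Y + 2/3*pi_Z
  pi_Y = 1/3*pi_X + 1/3*pi_Y + 1/6*pi_Z
  pi_Z = 1/3*pi_X + 1/3*pi_Y + 1/6*pi_Z
with normalization: pi_X + pi_Y + pi_Z = 1.

Using the first 2 balance equations plus normalization, the linear system A*pi = b is:
  [-2/3, 1/3, 2/3] . pi = 0
  [1/3, -2/3, 1/6] . pi = 0
  [1, 1, 1] . pi = 1

Solving yields:
  pi_X = 3/7
  pi_Y = 2/7
  pi_Z = 2/7

Verification (pi * P):
  3/7*1/3 + 2/7*1/3 + 2/7*2/3 = 3/7 = pi_X  (ok)
  3/7*1/3 + 2/7*1/3 + 2/7*1/6 = 2/7 = pi_Y  (ok)
  3/7*1/3 + 2/7*1/3 + 2/7*1/6 = 2/7 = pi_Z  (ok)

Answer: 3/7 2/7 2/7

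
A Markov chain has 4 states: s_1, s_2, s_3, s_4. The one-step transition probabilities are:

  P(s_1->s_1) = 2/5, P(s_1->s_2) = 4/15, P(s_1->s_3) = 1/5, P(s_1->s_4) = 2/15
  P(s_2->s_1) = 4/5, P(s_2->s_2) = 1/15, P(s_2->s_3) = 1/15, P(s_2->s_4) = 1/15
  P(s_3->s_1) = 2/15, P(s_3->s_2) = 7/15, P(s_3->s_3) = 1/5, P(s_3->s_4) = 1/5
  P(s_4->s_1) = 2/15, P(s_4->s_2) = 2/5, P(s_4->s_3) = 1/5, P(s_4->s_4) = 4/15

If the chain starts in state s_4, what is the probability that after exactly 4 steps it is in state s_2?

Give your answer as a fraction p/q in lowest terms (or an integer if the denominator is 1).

Answer: 13483/50625

Derivation:
Computing P^4 by repeated multiplication:
P^1 =
  s_1: [2/5, 4/15, 1/5, 2/15]
  s_2: [4/5, 1/15, 1/15, 1/15]
  s_3: [2/15, 7/15, 1/5, 1/5]
  s_4: [2/15, 2/5, 1/5, 4/15]
P^2 =
  s_1: [94/225, 61/225, 37/225, 11/75]
  s_2: [88/225, 62/225, 43/225, 32/225]
  s_3: [12/25, 6/25, 31/225, 32/225]
  s_4: [98/225, 59/225, 11/75, 7/45]
P^3 =
  s_1: [1436/3375, 298/1125, 553/3375, 164/1125]
  s_2: [158/375, 907/3375, 551/3375, 11/75]
  s_3: [158/375, 179/675, 21/125, 491/3375]
  s_4: [1432/3375, 892/3375, 557/3375, 494/3375]
P^4 =
  s_1: [21434/50625, 4487/16875, 2779/16875, 7393/50625]
  s_2: [21508/50625, 4474/16875, 8311/50625, 7384/50625]
  s_3: [21388/50625, 13498/50625, 1667/10125, 2468/16875]
  s_4: [21398/50625, 13483/50625, 8341/50625, 7403/50625]

(P^4)[s_4 -> s_2] = 13483/50625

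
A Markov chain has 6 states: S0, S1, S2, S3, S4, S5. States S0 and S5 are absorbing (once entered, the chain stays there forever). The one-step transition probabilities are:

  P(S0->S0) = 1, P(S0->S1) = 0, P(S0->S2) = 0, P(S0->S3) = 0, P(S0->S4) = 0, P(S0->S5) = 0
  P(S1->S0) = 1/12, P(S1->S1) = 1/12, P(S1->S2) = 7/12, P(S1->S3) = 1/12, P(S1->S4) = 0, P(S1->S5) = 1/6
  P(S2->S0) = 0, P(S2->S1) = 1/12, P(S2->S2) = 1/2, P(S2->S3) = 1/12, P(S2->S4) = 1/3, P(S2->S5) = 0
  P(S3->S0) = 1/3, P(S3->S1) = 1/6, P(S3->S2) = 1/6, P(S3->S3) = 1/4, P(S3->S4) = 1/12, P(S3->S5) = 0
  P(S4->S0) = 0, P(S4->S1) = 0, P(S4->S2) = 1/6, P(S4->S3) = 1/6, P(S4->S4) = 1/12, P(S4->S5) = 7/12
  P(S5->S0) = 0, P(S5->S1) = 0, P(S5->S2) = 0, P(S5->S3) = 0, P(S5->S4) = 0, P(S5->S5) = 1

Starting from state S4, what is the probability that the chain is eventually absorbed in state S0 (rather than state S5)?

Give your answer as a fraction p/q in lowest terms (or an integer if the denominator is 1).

Answer: 618/4085

Derivation:
Let a_i = P(absorbed in S0 | start in state i).
Boundary conditions: a_S0 = 1, a_S5 = 0.
For each transient state i, a_i = sum_j P(i->j) * a_j:
  a_S1 = 1/12*a_S0 + 1/12*a_S1 + 7/12*a_S2 + 1/12*a_S3 + 0*a_S4 + 1/6*a_S5
  a_S2 = 0*a_S0 + 1/12*a_S1 + 1/2*a_S2 + 1/12*a_S3 + 1/3*a_S4 + 0*a_S5
  a_S3 = 1/3*a_S0 + 1/6*a_S1 + 1/6*a_S2 + 1/4*a_S3 + 1/12*a_S4 + 0*a_S5
  a_S4 = 0*a_S0 + 0*a_S1 + 1/6*a_S2 + 1/6*a_S3 + 1/12*a_S4 + 7/12*a_S5

Substituting a_S0 = 1 and a_S5 = 0, rearrange to (I - Q) a = r where r[i] = P(i -> S0):
  [11/12, -7/12, -1/12, 0] . (a_S1, a_S2, a_S3, a_S4) = 1/12
  [-1/12, 1/2, -1/12, -1/3] . (a_S1, a_S2, a_S3, a_S4) = 0
  [-1/6, -1/6, 3/4, -1/12] . (a_S1, a_S2, a_S3, a_S4) = 1/3
  [0, -1/6, -1/6, 11/12] . (a_S1, a_S2, a_S3, a_S4) = 0

Solving yields:
  a_S1 = 1234/4085
  a_S2 = 203/817
  a_S3 = 2384/4085
  a_S4 = 618/4085

Starting state is S4, so the absorption probability is a_S4 = 618/4085.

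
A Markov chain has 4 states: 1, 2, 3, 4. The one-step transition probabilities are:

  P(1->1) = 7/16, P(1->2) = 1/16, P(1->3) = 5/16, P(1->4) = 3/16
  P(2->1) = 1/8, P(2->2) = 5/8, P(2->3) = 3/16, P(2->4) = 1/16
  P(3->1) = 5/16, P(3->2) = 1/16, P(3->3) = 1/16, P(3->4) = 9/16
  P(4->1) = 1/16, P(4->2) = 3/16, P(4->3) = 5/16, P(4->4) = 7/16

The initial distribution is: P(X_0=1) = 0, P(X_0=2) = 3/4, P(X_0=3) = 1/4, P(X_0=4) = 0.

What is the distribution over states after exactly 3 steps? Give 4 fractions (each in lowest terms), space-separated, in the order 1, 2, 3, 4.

Propagating the distribution step by step (d_{t+1} = d_t * P):
d_0 = (1=0, 2=3/4, 3=1/4, 4=0)
  d_1[1] = 0*7/16 + 3/4*1/8 + 1/4*5/16 + 0*1/16 = 11/64
  d_1[2] = 0*1/16 + 3/4*5/8 + 1/4*1/16 + 0*3/16 = 31/64
  d_1[3] = 0*5/16 + 3/4*3/16 + 1/4*1/16 + 0*5/16 = 5/32
  d_1[4] = 0*3/16 + 3/4*1/16 + 1/4*9/16 + 0*7/16 = 3/16
d_1 = (1=11/64, 2=31/64, 3=5/32, 4=3/16)
  d_2[1] = 11/64*7/16 + 31/64*1/8 + 5/32*5/16 + 3/16*1/16 = 201/1024
  d_2[2] = 11/64*1/16 + 31/64*5/8 + 5/32*1/16 + 3/16*3/16 = 367/1024
  d_2[3] = 11/64*5/16 + 31/64*3/16 + 5/32*1/16 + 3/16*5/16 = 109/512
  d_2[4] = 11/64*3/16 + 31/64*1/16 + 5/32*9/16 + 3/16*7/16 = 119/512
d_2 = (1=201/1024, 2=367/1024, 3=109/512, 4=119/512)
  d_3[1] = 201/1024*7/16 + 367/1024*1/8 + 109/512*5/16 + 119/512*1/16 = 3469/16384
  d_3[2] = 201/1024*1/16 + 367/1024*5/8 + 109/512*1/16 + 119/512*3/16 = 4803/16384
  d_3[3] = 201/1024*5/16 + 367/1024*3/16 + 109/512*1/16 + 119/512*5/16 = 1757/8192
  d_3[4] = 201/1024*3/16 + 367/1024*1/16 + 109/512*9/16 + 119/512*7/16 = 2299/8192
d_3 = (1=3469/16384, 2=4803/16384, 3=1757/8192, 4=2299/8192)

Answer: 3469/16384 4803/16384 1757/8192 2299/8192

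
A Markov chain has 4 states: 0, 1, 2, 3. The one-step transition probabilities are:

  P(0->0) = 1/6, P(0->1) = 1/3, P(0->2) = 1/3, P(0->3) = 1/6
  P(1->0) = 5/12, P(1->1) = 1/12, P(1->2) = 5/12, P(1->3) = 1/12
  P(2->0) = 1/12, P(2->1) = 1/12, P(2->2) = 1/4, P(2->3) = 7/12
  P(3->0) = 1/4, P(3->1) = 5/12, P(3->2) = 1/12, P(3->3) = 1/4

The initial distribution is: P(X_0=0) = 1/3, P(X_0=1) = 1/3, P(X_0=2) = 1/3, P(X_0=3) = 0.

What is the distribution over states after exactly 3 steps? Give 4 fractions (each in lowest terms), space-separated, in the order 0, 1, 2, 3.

Answer: 149/648 155/648 41/162 5/18

Derivation:
Propagating the distribution step by step (d_{t+1} = d_t * P):
d_0 = (0=1/3, 1=1/3, 2=1/3, 3=0)
  d_1[0] = 1/3*1/6 + 1/3*5/12 + 1/3*1/12 + 0*1/4 = 2/9
  d_1[1] = 1/3*1/3 + 1/3*1/12 + 1/3*1/12 + 0*5/12 = 1/6
  d_1[2] = 1/3*1/3 + 1/3*5/12 + 1/3*1/4 + 0*1/12 = 1/3
  d_1[3] = 1/3*1/6 + 1/3*1/12 + 1/3*7/12 + 0*1/4 = 5/18
d_1 = (0=2/9, 1=1/6, 2=1/3, 3=5/18)
  d_2[0] = 2/9*1/6 + 1/6*5/12 + 1/3*1/12 + 5/18*1/4 = 11/54
  d_2[1] = 2/9*1/3 + 1/6*1/12 + 1/3*1/12 + 5/18*5/12 = 25/108
  d_2[2] = 2/9*1/3 + 1/6*5/12 + 1/3*1/4 + 5/18*1/12 = 1/4
  d_2[3] = 2/9*1/6 + 1/6*1/12 + 1/3*7/12 + 5/18*1/4 = 17/54
d_2 = (0=11/54, 1=25/108, 2=1/4, 3=17/54)
  d_3[0] = 11/54*1/6 + 25/108*5/12 + 1/4*1/12 + 17/54*1/4 = 149/648
  d_3[1] = 11/54*1/3 + 25/108*1/12 + 1/4*1/12 + 17/54*5/12 = 155/648
  d_3[2] = 11/54*1/3 + 25/108*5/12 + 1/4*1/4 + 17/54*1/12 = 41/162
  d_3[3] = 11/54*1/6 + 25/108*1/12 + 1/4*7/12 + 17/54*1/4 = 5/18
d_3 = (0=149/648, 1=155/648, 2=41/162, 3=5/18)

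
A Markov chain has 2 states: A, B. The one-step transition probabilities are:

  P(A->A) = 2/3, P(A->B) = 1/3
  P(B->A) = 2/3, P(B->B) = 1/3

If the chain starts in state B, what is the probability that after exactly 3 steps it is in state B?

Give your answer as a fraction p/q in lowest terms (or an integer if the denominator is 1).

Answer: 1/3

Derivation:
Computing P^3 by repeated multiplication:
P^1 =
  A: [2/3, 1/3]
  B: [2/3, 1/3]
P^2 =
  A: [2/3, 1/3]
  B: [2/3, 1/3]
P^3 =
  A: [2/3, 1/3]
  B: [2/3, 1/3]

(P^3)[B -> B] = 1/3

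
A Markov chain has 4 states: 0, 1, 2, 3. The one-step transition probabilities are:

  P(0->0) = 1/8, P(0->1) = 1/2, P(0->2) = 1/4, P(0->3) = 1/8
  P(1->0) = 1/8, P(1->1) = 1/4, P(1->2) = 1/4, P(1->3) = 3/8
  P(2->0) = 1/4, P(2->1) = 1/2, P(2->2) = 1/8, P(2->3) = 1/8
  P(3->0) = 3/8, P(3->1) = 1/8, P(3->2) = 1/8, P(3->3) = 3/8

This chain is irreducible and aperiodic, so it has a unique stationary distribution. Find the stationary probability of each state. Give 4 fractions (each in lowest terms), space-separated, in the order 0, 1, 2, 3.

The stationary distribution satisfies pi = pi * P, i.e.:
  pi_0 = 1/8*pi_0 + 1/8*pi_1 + 1/4*pi_2 + 3/8*pi_3
  pi_1 = 1/2*pi_0 + 1/4*pi_1 + 1/2*pi_2 + 1/8*pi_3
  pi_2 = 1/4*pi_0 + 1/4*pi_1 + 1/8*pi_2 + 1/8*pi_3
  pi_3 = 1/8*pi_0 + 3/8*pi_1 + 1/8*pi_2 + 3/8*pi_3
with normalization: pi_0 + pi_1 + pi_2 + pi_3 = 1.

Using the first 3 balance equations plus normalization, the linear system A*pi = b is:
  [-7/8, 1/8, 1/4, 3/8] . pi = 0
  [1/2, -3/4, 1/2, 1/8] . pi = 0
  [1/4, 1/4, -7/8, 1/8] . pi = 0
  [1, 1, 1, 1] . pi = 1

Solving yields:
  pi_0 = 43/198
  pi_1 = 7/22
  pi_2 = 19/99
  pi_3 = 3/11

Verification (pi * P):
  43/198*1/8 + 7/22*1/8 + 19/99*1/4 + 3/11*3/8 = 43/198 = pi_0  (ok)
  43/198*1/2 + 7/22*1/4 + 19/99*1/2 + 3/11*1/8 = 7/22 = pi_1  (ok)
  43/198*1/4 + 7/22*1/4 + 19/99*1/8 + 3/11*1/8 = 19/99 = pi_2  (ok)
  43/198*1/8 + 7/22*3/8 + 19/99*1/8 + 3/11*3/8 = 3/11 = pi_3  (ok)

Answer: 43/198 7/22 19/99 3/11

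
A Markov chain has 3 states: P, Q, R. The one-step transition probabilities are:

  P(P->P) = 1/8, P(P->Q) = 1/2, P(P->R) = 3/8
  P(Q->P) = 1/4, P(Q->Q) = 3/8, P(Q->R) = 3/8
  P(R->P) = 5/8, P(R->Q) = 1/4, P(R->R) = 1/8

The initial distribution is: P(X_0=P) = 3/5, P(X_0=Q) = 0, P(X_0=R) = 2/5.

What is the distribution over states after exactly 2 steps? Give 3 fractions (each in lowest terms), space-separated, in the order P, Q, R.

Answer: 5/16 61/160 49/160

Derivation:
Propagating the distribution step by step (d_{t+1} = d_t * P):
d_0 = (P=3/5, Q=0, R=2/5)
  d_1[P] = 3/5*1/8 + 0*1/4 + 2/5*5/8 = 13/40
  d_1[Q] = 3/5*1/2 + 0*3/8 + 2/5*1/4 = 2/5
  d_1[R] = 3/5*3/8 + 0*3/8 + 2/5*1/8 = 11/40
d_1 = (P=13/40, Q=2/5, R=11/40)
  d_2[P] = 13/40*1/8 + 2/5*1/4 + 11/40*5/8 = 5/16
  d_2[Q] = 13/40*1/2 + 2/5*3/8 + 11/40*1/4 = 61/160
  d_2[R] = 13/40*3/8 + 2/5*3/8 + 11/40*1/8 = 49/160
d_2 = (P=5/16, Q=61/160, R=49/160)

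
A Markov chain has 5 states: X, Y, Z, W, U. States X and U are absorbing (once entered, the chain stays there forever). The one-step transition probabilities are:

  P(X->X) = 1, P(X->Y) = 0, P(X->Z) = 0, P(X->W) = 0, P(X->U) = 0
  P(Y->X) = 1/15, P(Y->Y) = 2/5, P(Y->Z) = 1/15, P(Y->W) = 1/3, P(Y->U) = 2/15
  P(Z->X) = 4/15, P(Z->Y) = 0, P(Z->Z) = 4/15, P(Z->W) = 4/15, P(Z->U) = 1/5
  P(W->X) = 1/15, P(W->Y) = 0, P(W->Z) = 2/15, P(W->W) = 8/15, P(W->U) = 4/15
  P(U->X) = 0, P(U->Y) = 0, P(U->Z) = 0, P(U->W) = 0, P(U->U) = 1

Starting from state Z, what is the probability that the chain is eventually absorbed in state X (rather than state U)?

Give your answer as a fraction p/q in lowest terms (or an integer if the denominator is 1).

Let a_i = P(absorbed in X | start in state i).
Boundary conditions: a_X = 1, a_U = 0.
For each transient state i, a_i = sum_j P(i->j) * a_j:
  a_Y = 1/15*a_X + 2/5*a_Y + 1/15*a_Z + 1/3*a_W + 2/15*a_U
  a_Z = 4/15*a_X + 0*a_Y + 4/15*a_Z + 4/15*a_W + 1/5*a_U
  a_W = 1/15*a_X + 0*a_Y + 2/15*a_Z + 8/15*a_W + 4/15*a_U

Substituting a_X = 1 and a_U = 0, rearrange to (I - Q) a = r where r[i] = P(i -> X):
  [3/5, -1/15, -1/3] . (a_Y, a_Z, a_W) = 1/15
  [0, 11/15, -4/15] . (a_Y, a_Z, a_W) = 4/15
  [0, -2/15, 7/15] . (a_Y, a_Z, a_W) = 1/15

Solving yields:
  a_Y = 196/621
  a_Z = 32/69
  a_W = 19/69

Starting state is Z, so the absorption probability is a_Z = 32/69.

Answer: 32/69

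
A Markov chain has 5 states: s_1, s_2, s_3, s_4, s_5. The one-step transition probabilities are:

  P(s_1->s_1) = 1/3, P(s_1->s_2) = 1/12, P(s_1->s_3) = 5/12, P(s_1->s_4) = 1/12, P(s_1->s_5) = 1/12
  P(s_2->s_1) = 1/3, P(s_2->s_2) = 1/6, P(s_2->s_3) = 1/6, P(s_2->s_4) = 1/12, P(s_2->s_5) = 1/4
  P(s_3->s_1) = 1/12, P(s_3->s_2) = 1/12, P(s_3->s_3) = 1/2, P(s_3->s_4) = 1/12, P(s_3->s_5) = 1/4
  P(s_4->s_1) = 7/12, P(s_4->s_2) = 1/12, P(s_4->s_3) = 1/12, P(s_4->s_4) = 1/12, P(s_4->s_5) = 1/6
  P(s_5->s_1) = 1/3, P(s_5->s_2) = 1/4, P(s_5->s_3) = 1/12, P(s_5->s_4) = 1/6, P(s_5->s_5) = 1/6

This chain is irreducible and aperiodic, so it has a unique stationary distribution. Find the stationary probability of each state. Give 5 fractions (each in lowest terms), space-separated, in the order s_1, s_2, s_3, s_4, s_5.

The stationary distribution satisfies pi = pi * P, i.e.:
  pi_s_1 = 1/3*pi_s_1 + 1/3*pi_s_2 + 1/12*pi_s_3 + 7/12*pi_s_4 + 1/3*pi_s_5
  pi_s_2 = 1/12*pi_s_1 + 1/6*pi_s_2 + 1/12*pi_s_3 + 1/12*pi_s_4 + 1/4*pi_s_5
  pi_s_3 = 5/12*pi_s_1 + 1/6*pi_s_2 + 1/2*pi_s_3 + 1/12*pi_s_4 + 1/12*pi_s_5
  pi_s_4 = 1/12*pi_s_1 + 1/12*pi_s_2 + 1/12*pi_s_3 + 1/12*pi_s_4 + 1/6*pi_s_5
  pi_s_5 = 1/12*pi_s_1 + 1/4*pi_s_2 + 1/4*pi_s_3 + 1/6*pi_s_4 + 1/6*pi_s_5
with normalization: pi_s_1 + pi_s_2 + pi_s_3 + pi_s_4 + pi_s_5 = 1.

Using the first 4 balance equations plus normalization, the linear system A*pi = b is:
  [-2/3, 1/3, 1/12, 7/12, 1/3] . pi = 0
  [1/12, -5/6, 1/12, 1/12, 1/4] . pi = 0
  [5/12, 1/6, -1/2, 1/12, 1/12] . pi = 0
  [1/12, 1/12, 1/12, -11/12, 1/6] . pi = 0
  [1, 1, 1, 1, 1] . pi = 1

Solving yields:
  pi_s_1 = 4619/16611
  pi_s_2 = 685/5537
  pi_s_3 = 758/2373
  pi_s_4 = 1634/16611
  pi_s_5 = 999/5537

Verification (pi * P):
  4619/16611*1/3 + 685/5537*1/3 + 758/2373*1/12 + 1634/16611*7/12 + 999/5537*1/3 = 4619/16611 = pi_s_1  (ok)
  4619/16611*1/12 + 685/5537*1/6 + 758/2373*1/12 + 1634/16611*1/12 + 999/5537*1/4 = 685/5537 = pi_s_2  (ok)
  4619/16611*5/12 + 685/5537*1/6 + 758/2373*1/2 + 1634/16611*1/12 + 999/5537*1/12 = 758/2373 = pi_s_3  (ok)
  4619/16611*1/12 + 685/5537*1/12 + 758/2373*1/12 + 1634/16611*1/12 + 999/5537*1/6 = 1634/16611 = pi_s_4  (ok)
  4619/16611*1/12 + 685/5537*1/4 + 758/2373*1/4 + 1634/16611*1/6 + 999/5537*1/6 = 999/5537 = pi_s_5  (ok)

Answer: 4619/16611 685/5537 758/2373 1634/16611 999/5537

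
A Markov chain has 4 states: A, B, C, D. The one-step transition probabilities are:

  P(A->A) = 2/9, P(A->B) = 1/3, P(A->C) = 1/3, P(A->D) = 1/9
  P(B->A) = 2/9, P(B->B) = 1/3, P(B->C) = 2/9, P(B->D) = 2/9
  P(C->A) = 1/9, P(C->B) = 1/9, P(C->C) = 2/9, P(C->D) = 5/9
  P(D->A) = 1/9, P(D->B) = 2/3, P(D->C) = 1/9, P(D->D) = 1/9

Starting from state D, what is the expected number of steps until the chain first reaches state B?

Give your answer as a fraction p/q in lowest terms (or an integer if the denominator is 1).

Answer: 288/155

Derivation:
Let h_i = expected steps to first reach B from state i.
Boundary: h_B = 0.
First-step equations for the other states:
  h_A = 1 + 2/9*h_A + 1/3*h_B + 1/3*h_C + 1/9*h_D
  h_C = 1 + 1/9*h_A + 1/9*h_B + 2/9*h_C + 5/9*h_D
  h_D = 1 + 1/9*h_A + 2/3*h_B + 1/9*h_C + 1/9*h_D

Substituting h_B = 0 and rearranging gives the linear system (I - Q) h = 1:
  [7/9, -1/3, -1/9] . (h_A, h_C, h_D) = 1
  [-1/9, 7/9, -5/9] . (h_A, h_C, h_D) = 1
  [-1/9, -1/9, 8/9] . (h_A, h_C, h_D) = 1

Solving yields:
  h_A = 441/155
  h_C = 468/155
  h_D = 288/155

Starting state is D, so the expected hitting time is h_D = 288/155.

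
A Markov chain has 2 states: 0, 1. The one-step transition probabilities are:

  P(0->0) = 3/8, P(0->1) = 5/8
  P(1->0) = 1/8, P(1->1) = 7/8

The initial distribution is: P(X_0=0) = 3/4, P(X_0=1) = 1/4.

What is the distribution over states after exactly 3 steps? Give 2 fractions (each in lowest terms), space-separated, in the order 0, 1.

Answer: 45/256 211/256

Derivation:
Propagating the distribution step by step (d_{t+1} = d_t * P):
d_0 = (0=3/4, 1=1/4)
  d_1[0] = 3/4*3/8 + 1/4*1/8 = 5/16
  d_1[1] = 3/4*5/8 + 1/4*7/8 = 11/16
d_1 = (0=5/16, 1=11/16)
  d_2[0] = 5/16*3/8 + 11/16*1/8 = 13/64
  d_2[1] = 5/16*5/8 + 11/16*7/8 = 51/64
d_2 = (0=13/64, 1=51/64)
  d_3[0] = 13/64*3/8 + 51/64*1/8 = 45/256
  d_3[1] = 13/64*5/8 + 51/64*7/8 = 211/256
d_3 = (0=45/256, 1=211/256)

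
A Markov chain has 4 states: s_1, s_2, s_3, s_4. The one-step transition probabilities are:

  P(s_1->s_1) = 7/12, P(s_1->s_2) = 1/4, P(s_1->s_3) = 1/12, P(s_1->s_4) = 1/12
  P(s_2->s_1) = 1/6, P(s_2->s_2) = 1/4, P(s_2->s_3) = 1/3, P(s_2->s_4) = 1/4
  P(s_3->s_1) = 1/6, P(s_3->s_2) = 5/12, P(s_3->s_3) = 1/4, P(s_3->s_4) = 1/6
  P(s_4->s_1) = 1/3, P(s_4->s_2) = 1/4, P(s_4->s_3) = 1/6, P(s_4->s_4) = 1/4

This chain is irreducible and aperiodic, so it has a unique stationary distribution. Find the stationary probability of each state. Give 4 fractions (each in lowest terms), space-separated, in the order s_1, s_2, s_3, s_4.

The stationary distribution satisfies pi = pi * P, i.e.:
  pi_s_1 = 7/12*pi_s_1 + 1/6*pi_s_2 + 1/6*pi_s_3 + 1/3*pi_s_4
  pi_s_2 = 1/4*pi_s_1 + 1/4*pi_s_2 + 5/12*pi_s_3 + 1/4*pi_s_4
  pi_s_3 = 1/12*pi_s_1 + 1/3*pi_s_2 + 1/4*pi_s_3 + 1/6*pi_s_4
  pi_s_4 = 1/12*pi_s_1 + 1/4*pi_s_2 + 1/6*pi_s_3 + 1/4*pi_s_4
with normalization: pi_s_1 + pi_s_2 + pi_s_3 + pi_s_4 = 1.

Using the first 3 balance equations plus normalization, the linear system A*pi = b is:
  [-5/12, 1/6, 1/6, 1/3] . pi = 0
  [1/4, -3/4, 5/12, 1/4] . pi = 0
  [1/12, 1/3, -3/4, 1/6] . pi = 0
  [1, 1, 1, 1] . pi = 1

Solving yields:
  pi_s_1 = 189/562
  pi_s_2 = 319/1124
  pi_s_3 = 57/281
  pi_s_4 = 199/1124

Verification (pi * P):
  189/562*7/12 + 319/1124*1/6 + 57/281*1/6 + 199/1124*1/3 = 189/562 = pi_s_1  (ok)
  189/562*1/4 + 319/1124*1/4 + 57/281*5/12 + 199/1124*1/4 = 319/1124 = pi_s_2  (ok)
  189/562*1/12 + 319/1124*1/3 + 57/281*1/4 + 199/1124*1/6 = 57/281 = pi_s_3  (ok)
  189/562*1/12 + 319/1124*1/4 + 57/281*1/6 + 199/1124*1/4 = 199/1124 = pi_s_4  (ok)

Answer: 189/562 319/1124 57/281 199/1124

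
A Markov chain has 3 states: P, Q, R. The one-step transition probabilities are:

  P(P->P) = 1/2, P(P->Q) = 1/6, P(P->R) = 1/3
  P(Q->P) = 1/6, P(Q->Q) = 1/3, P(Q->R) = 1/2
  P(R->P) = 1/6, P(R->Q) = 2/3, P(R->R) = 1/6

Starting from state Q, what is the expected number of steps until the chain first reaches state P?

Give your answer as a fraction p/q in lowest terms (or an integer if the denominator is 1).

Answer: 6

Derivation:
Let h_i = expected steps to first reach P from state i.
Boundary: h_P = 0.
First-step equations for the other states:
  h_Q = 1 + 1/6*h_P + 1/3*h_Q + 1/2*h_R
  h_R = 1 + 1/6*h_P + 2/3*h_Q + 1/6*h_R

Substituting h_P = 0 and rearranging gives the linear system (I - Q) h = 1:
  [2/3, -1/2] . (h_Q, h_R) = 1
  [-2/3, 5/6] . (h_Q, h_R) = 1

Solving yields:
  h_Q = 6
  h_R = 6

Starting state is Q, so the expected hitting time is h_Q = 6.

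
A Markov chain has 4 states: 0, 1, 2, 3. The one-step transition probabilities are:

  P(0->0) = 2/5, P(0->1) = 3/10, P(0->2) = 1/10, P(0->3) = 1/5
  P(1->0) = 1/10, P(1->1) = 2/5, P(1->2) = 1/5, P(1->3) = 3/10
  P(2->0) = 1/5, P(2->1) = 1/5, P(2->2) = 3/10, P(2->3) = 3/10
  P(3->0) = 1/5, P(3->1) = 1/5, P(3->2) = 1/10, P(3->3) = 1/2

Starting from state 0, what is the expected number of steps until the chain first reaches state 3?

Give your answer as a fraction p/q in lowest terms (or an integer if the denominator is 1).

Let h_i = expected steps to first reach 3 from state i.
Boundary: h_3 = 0.
First-step equations for the other states:
  h_0 = 1 + 2/5*h_0 + 3/10*h_1 + 1/10*h_2 + 1/5*h_3
  h_1 = 1 + 1/10*h_0 + 2/5*h_1 + 1/5*h_2 + 3/10*h_3
  h_2 = 1 + 1/5*h_0 + 1/5*h_1 + 3/10*h_2 + 3/10*h_3

Substituting h_3 = 0 and rearranging gives the linear system (I - Q) h = 1:
  [3/5, -3/10, -1/10] . (h_0, h_1, h_2) = 1
  [-1/10, 3/5, -1/5] . (h_0, h_1, h_2) = 1
  [-1/5, -1/5, 7/10] . (h_0, h_1, h_2) = 1

Solving yields:
  h_0 = 730/181
  h_1 = 640/181
  h_2 = 650/181

Starting state is 0, so the expected hitting time is h_0 = 730/181.

Answer: 730/181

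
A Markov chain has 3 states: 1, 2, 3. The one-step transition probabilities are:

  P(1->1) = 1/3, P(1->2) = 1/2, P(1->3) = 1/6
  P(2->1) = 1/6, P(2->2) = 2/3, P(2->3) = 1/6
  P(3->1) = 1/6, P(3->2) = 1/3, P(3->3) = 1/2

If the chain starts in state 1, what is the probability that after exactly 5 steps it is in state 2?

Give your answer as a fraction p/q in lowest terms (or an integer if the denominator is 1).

Answer: 119/216

Derivation:
Computing P^5 by repeated multiplication:
P^1 =
  1: [1/3, 1/2, 1/6]
  2: [1/6, 2/3, 1/6]
  3: [1/6, 1/3, 1/2]
P^2 =
  1: [2/9, 5/9, 2/9]
  2: [7/36, 7/12, 2/9]
  3: [7/36, 17/36, 1/3]
P^3 =
  1: [11/54, 5/9, 13/54]
  2: [43/216, 121/216, 13/54]
  3: [43/216, 113/216, 5/18]
P^4 =
  1: [65/324, 179/324, 20/81]
  2: [259/1296, 239/432, 20/81]
  3: [259/1296, 701/1296, 7/27]
P^5 =
  1: [389/1944, 119/216, 121/486]
  2: [1555/7776, 4285/7776, 121/486]
  3: [1555/7776, 4253/7776, 41/162]

(P^5)[1 -> 2] = 119/216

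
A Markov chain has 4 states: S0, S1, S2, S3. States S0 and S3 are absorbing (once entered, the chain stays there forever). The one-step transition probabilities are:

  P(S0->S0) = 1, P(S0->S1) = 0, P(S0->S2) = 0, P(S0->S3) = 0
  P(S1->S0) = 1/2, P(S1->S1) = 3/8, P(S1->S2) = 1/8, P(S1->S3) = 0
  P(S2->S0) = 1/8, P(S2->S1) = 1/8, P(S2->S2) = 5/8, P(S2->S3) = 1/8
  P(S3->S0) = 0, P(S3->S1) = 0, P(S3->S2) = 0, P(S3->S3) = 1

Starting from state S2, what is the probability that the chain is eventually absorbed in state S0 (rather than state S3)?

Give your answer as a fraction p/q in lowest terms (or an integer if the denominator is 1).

Answer: 9/14

Derivation:
Let a_i = P(absorbed in S0 | start in state i).
Boundary conditions: a_S0 = 1, a_S3 = 0.
For each transient state i, a_i = sum_j P(i->j) * a_j:
  a_S1 = 1/2*a_S0 + 3/8*a_S1 + 1/8*a_S2 + 0*a_S3
  a_S2 = 1/8*a_S0 + 1/8*a_S1 + 5/8*a_S2 + 1/8*a_S3

Substituting a_S0 = 1 and a_S3 = 0, rearrange to (I - Q) a = r where r[i] = P(i -> S0):
  [5/8, -1/8] . (a_S1, a_S2) = 1/2
  [-1/8, 3/8] . (a_S1, a_S2) = 1/8

Solving yields:
  a_S1 = 13/14
  a_S2 = 9/14

Starting state is S2, so the absorption probability is a_S2 = 9/14.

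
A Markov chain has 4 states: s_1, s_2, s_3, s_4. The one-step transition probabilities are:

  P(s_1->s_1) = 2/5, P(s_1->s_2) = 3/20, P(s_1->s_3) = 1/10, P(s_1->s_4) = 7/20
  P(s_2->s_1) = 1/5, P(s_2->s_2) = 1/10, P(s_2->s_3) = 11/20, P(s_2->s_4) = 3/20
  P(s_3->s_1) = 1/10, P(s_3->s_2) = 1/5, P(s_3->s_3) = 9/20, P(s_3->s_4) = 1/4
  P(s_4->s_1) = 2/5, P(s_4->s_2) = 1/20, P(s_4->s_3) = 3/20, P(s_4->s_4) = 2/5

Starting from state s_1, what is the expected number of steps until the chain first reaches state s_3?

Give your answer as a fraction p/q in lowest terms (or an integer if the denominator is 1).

Answer: 1955/326

Derivation:
Let h_i = expected steps to first reach s_3 from state i.
Boundary: h_s_3 = 0.
First-step equations for the other states:
  h_s_1 = 1 + 2/5*h_s_1 + 3/20*h_s_2 + 1/10*h_s_3 + 7/20*h_s_4
  h_s_2 = 1 + 1/5*h_s_1 + 1/10*h_s_2 + 11/20*h_s_3 + 3/20*h_s_4
  h_s_4 = 1 + 2/5*h_s_1 + 1/20*h_s_2 + 3/20*h_s_3 + 2/5*h_s_4

Substituting h_s_3 = 0 and rearranging gives the linear system (I - Q) h = 1:
  [3/5, -3/20, -7/20] . (h_s_1, h_s_2, h_s_4) = 1
  [-1/5, 9/10, -3/20] . (h_s_1, h_s_2, h_s_4) = 1
  [-2/5, -1/20, 3/5] . (h_s_1, h_s_2, h_s_4) = 1

Solving yields:
  h_s_1 = 1955/326
  h_s_2 = 560/163
  h_s_4 = 970/163

Starting state is s_1, so the expected hitting time is h_s_1 = 1955/326.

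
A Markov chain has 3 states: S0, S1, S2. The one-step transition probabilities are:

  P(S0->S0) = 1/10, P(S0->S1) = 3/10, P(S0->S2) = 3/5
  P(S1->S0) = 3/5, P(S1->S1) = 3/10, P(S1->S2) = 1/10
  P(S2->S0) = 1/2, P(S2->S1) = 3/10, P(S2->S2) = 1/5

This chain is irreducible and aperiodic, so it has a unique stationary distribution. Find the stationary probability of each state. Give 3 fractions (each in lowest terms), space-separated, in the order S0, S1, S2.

The stationary distribution satisfies pi = pi * P, i.e.:
  pi_S0 = 1/10*pi_S0 + 3/5*pi_S1 + 1/2*pi_S2
  pi_S1 = 3/10*pi_S0 + 3/10*pi_S1 + 3/10*pi_S2
  pi_S2 = 3/5*pi_S0 + 1/10*pi_S1 + 1/5*pi_S2
with normalization: pi_S0 + pi_S1 + pi_S2 = 1.

Using the first 2 balance equations plus normalization, the linear system A*pi = b is:
  [-9/10, 3/5, 1/2] . pi = 0
  [3/10, -7/10, 3/10] . pi = 0
  [1, 1, 1] . pi = 1

Solving yields:
  pi_S0 = 53/140
  pi_S1 = 3/10
  pi_S2 = 9/28

Verification (pi * P):
  53/140*1/10 + 3/10*3/5 + 9/28*1/2 = 53/140 = pi_S0  (ok)
  53/140*3/10 + 3/10*3/10 + 9/28*3/10 = 3/10 = pi_S1  (ok)
  53/140*3/5 + 3/10*1/10 + 9/28*1/5 = 9/28 = pi_S2  (ok)

Answer: 53/140 3/10 9/28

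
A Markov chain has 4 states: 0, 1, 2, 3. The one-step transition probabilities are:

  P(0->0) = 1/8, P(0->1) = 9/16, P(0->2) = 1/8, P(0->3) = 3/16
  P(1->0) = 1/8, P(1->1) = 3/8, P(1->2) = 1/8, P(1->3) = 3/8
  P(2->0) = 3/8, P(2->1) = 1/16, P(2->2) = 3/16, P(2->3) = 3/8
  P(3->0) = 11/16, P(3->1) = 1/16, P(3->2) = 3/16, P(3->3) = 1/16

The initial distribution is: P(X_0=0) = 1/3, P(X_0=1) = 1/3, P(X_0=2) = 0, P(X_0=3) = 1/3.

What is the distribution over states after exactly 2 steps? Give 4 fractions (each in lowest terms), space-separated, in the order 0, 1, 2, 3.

Propagating the distribution step by step (d_{t+1} = d_t * P):
d_0 = (0=1/3, 1=1/3, 2=0, 3=1/3)
  d_1[0] = 1/3*1/8 + 1/3*1/8 + 0*3/8 + 1/3*11/16 = 5/16
  d_1[1] = 1/3*9/16 + 1/3*3/8 + 0*1/16 + 1/3*1/16 = 1/3
  d_1[2] = 1/3*1/8 + 1/3*1/8 + 0*3/16 + 1/3*3/16 = 7/48
  d_1[3] = 1/3*3/16 + 1/3*3/8 + 0*3/8 + 1/3*1/16 = 5/24
d_1 = (0=5/16, 1=1/3, 2=7/48, 3=5/24)
  d_2[0] = 5/16*1/8 + 1/3*1/8 + 7/48*3/8 + 5/24*11/16 = 107/384
  d_2[1] = 5/16*9/16 + 1/3*3/8 + 7/48*1/16 + 5/24*1/16 = 31/96
  d_2[2] = 5/16*1/8 + 1/3*1/8 + 7/48*3/16 + 5/24*3/16 = 113/768
  d_2[3] = 5/16*3/16 + 1/3*3/8 + 7/48*3/8 + 5/24*1/16 = 193/768
d_2 = (0=107/384, 1=31/96, 2=113/768, 3=193/768)

Answer: 107/384 31/96 113/768 193/768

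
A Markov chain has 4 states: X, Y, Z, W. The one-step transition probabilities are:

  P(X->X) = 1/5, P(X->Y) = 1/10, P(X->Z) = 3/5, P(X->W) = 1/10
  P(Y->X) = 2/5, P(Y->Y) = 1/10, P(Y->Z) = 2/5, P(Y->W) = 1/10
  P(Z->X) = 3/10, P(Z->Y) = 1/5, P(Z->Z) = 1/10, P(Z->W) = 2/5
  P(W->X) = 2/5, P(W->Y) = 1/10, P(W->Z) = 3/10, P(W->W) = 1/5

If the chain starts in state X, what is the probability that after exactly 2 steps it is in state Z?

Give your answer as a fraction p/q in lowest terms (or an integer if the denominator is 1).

Computing P^2 by repeated multiplication:
P^1 =
  X: [1/5, 1/10, 3/5, 1/10]
  Y: [2/5, 1/10, 2/5, 1/10]
  Z: [3/10, 1/5, 1/10, 2/5]
  W: [2/5, 1/10, 3/10, 1/5]
P^2 =
  X: [3/10, 4/25, 1/4, 29/100]
  Y: [7/25, 7/50, 7/20, 23/100]
  Z: [33/100, 11/100, 39/100, 17/100]
  W: [29/100, 13/100, 37/100, 21/100]

(P^2)[X -> Z] = 1/4

Answer: 1/4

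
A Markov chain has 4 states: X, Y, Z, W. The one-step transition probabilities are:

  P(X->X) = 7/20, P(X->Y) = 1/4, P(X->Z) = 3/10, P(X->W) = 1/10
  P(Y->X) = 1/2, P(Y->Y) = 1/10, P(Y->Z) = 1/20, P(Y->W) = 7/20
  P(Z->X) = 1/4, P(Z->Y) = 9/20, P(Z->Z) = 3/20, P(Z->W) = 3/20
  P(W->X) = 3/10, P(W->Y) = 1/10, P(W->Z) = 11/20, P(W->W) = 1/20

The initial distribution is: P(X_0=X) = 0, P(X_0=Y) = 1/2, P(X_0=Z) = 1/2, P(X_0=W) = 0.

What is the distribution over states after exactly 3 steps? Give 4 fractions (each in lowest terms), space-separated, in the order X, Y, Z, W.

Propagating the distribution step by step (d_{t+1} = d_t * P):
d_0 = (X=0, Y=1/2, Z=1/2, W=0)
  d_1[X] = 0*7/20 + 1/2*1/2 + 1/2*1/4 + 0*3/10 = 3/8
  d_1[Y] = 0*1/4 + 1/2*1/10 + 1/2*9/20 + 0*1/10 = 11/40
  d_1[Z] = 0*3/10 + 1/2*1/20 + 1/2*3/20 + 0*11/20 = 1/10
  d_1[W] = 0*1/10 + 1/2*7/20 + 1/2*3/20 + 0*1/20 = 1/4
d_1 = (X=3/8, Y=11/40, Z=1/10, W=1/4)
  d_2[X] = 3/8*7/20 + 11/40*1/2 + 1/10*1/4 + 1/4*3/10 = 59/160
  d_2[Y] = 3/8*1/4 + 11/40*1/10 + 1/10*9/20 + 1/4*1/10 = 153/800
  d_2[Z] = 3/8*3/10 + 11/40*1/20 + 1/10*3/20 + 1/4*11/20 = 223/800
  d_2[W] = 3/8*1/10 + 11/40*7/20 + 1/10*3/20 + 1/4*1/20 = 129/800
d_2 = (X=59/160, Y=153/800, Z=223/800, W=129/800)
  d_3[X] = 59/160*7/20 + 153/800*1/2 + 223/800*1/4 + 129/800*3/10 = 1371/4000
  d_3[Y] = 59/160*1/4 + 153/800*1/10 + 223/800*9/20 + 129/800*1/10 = 2023/8000
  d_3[Z] = 59/160*3/10 + 153/800*1/20 + 223/800*3/20 + 129/800*11/20 = 4011/16000
  d_3[W] = 59/160*1/10 + 153/800*7/20 + 223/800*3/20 + 129/800*1/20 = 2459/16000
d_3 = (X=1371/4000, Y=2023/8000, Z=4011/16000, W=2459/16000)

Answer: 1371/4000 2023/8000 4011/16000 2459/16000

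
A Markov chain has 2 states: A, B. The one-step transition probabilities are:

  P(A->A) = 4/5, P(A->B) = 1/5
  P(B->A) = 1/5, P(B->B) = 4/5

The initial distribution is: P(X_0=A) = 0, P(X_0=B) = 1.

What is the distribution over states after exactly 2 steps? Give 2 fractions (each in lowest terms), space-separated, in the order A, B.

Propagating the distribution step by step (d_{t+1} = d_t * P):
d_0 = (A=0, B=1)
  d_1[A] = 0*4/5 + 1*1/5 = 1/5
  d_1[B] = 0*1/5 + 1*4/5 = 4/5
d_1 = (A=1/5, B=4/5)
  d_2[A] = 1/5*4/5 + 4/5*1/5 = 8/25
  d_2[B] = 1/5*1/5 + 4/5*4/5 = 17/25
d_2 = (A=8/25, B=17/25)

Answer: 8/25 17/25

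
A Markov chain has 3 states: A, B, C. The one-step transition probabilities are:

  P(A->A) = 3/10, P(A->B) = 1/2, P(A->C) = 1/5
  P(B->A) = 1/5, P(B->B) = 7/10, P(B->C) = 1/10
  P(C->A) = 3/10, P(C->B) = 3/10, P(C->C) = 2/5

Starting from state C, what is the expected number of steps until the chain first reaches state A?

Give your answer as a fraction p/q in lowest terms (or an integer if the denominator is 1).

Answer: 4

Derivation:
Let h_i = expected steps to first reach A from state i.
Boundary: h_A = 0.
First-step equations for the other states:
  h_B = 1 + 1/5*h_A + 7/10*h_B + 1/10*h_C
  h_C = 1 + 3/10*h_A + 3/10*h_B + 2/5*h_C

Substituting h_A = 0 and rearranging gives the linear system (I - Q) h = 1:
  [3/10, -1/10] . (h_B, h_C) = 1
  [-3/10, 3/5] . (h_B, h_C) = 1

Solving yields:
  h_B = 14/3
  h_C = 4

Starting state is C, so the expected hitting time is h_C = 4.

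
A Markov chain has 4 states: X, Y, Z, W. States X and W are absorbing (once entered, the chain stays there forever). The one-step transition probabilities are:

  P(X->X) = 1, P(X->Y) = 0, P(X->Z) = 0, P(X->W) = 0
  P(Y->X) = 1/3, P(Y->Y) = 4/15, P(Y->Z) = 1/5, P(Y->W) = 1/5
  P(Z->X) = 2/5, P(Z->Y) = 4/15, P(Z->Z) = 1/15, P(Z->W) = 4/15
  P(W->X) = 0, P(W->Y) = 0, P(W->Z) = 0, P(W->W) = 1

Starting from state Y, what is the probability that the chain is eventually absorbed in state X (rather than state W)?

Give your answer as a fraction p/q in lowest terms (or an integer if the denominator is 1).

Let a_i = P(absorbed in X | start in state i).
Boundary conditions: a_X = 1, a_W = 0.
For each transient state i, a_i = sum_j P(i->j) * a_j:
  a_Y = 1/3*a_X + 4/15*a_Y + 1/5*a_Z + 1/5*a_W
  a_Z = 2/5*a_X + 4/15*a_Y + 1/15*a_Z + 4/15*a_W

Substituting a_X = 1 and a_W = 0, rearrange to (I - Q) a = r where r[i] = P(i -> X):
  [11/15, -1/5] . (a_Y, a_Z) = 1/3
  [-4/15, 14/15] . (a_Y, a_Z) = 2/5

Solving yields:
  a_Y = 44/71
  a_Z = 43/71

Starting state is Y, so the absorption probability is a_Y = 44/71.

Answer: 44/71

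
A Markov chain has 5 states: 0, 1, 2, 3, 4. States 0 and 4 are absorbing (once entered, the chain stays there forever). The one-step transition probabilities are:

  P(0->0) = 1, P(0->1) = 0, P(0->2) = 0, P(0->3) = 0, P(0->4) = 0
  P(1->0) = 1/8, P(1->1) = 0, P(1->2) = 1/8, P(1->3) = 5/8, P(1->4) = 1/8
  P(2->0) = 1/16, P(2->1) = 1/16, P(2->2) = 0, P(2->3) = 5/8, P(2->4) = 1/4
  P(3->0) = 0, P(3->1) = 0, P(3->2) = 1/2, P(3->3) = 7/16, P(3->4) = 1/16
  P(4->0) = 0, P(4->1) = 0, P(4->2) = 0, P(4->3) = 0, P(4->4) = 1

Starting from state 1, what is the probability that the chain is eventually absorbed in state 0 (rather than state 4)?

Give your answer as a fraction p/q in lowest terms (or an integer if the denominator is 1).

Let a_i = P(absorbed in 0 | start in state i).
Boundary conditions: a_0 = 1, a_4 = 0.
For each transient state i, a_i = sum_j P(i->j) * a_j:
  a_1 = 1/8*a_0 + 0*a_1 + 1/8*a_2 + 5/8*a_3 + 1/8*a_4
  a_2 = 1/16*a_0 + 1/16*a_1 + 0*a_2 + 5/8*a_3 + 1/4*a_4
  a_3 = 0*a_0 + 0*a_1 + 1/2*a_2 + 7/16*a_3 + 1/16*a_4

Substituting a_0 = 1 and a_4 = 0, rearrange to (I - Q) a = r where r[i] = P(i -> 0):
  [1, -1/8, -5/8] . (a_1, a_2, a_3) = 1/8
  [-1/16, 1, -5/8] . (a_1, a_2, a_3) = 1/16
  [0, -1/2, 9/16] . (a_1, a_2, a_3) = 0

Solving yields:
  a_1 = 113/463
  a_2 = 81/463
  a_3 = 72/463

Starting state is 1, so the absorption probability is a_1 = 113/463.

Answer: 113/463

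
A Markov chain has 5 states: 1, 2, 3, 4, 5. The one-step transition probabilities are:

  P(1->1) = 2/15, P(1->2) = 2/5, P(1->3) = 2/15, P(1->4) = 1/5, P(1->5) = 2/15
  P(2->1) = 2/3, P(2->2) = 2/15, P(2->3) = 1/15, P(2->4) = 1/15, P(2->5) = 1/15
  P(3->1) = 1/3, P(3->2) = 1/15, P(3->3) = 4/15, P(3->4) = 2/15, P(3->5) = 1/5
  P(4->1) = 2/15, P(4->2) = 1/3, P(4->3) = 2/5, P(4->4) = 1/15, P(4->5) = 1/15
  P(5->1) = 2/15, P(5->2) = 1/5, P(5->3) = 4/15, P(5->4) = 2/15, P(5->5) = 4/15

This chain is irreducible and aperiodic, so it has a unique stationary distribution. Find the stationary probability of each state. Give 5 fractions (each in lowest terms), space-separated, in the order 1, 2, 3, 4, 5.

The stationary distribution satisfies pi = pi * P, i.e.:
  pi_1 = 2/15*pi_1 + 2/3*pi_2 + 1/3*pi_3 + 2/15*pi_4 + 2/15*pi_5
  pi_2 = 2/5*pi_1 + 2/15*pi_2 + 1/15*pi_3 + 1/3*pi_4 + 1/5*pi_5
  pi_3 = 2/15*pi_1 + 1/15*pi_2 + 4/15*pi_3 + 2/5*pi_4 + 4/15*pi_5
  pi_4 = 1/5*pi_1 + 1/15*pi_2 + 2/15*pi_3 + 1/15*pi_4 + 2/15*pi_5
  pi_5 = 2/15*pi_1 + 1/15*pi_2 + 1/5*pi_3 + 1/15*pi_4 + 4/15*pi_5
with normalization: pi_1 + pi_2 + pi_3 + pi_4 + pi_5 = 1.

Using the first 4 balance equations plus normalization, the linear system A*pi = b is:
  [-13/15, 2/3, 1/3, 2/15, 2/15] . pi = 0
  [2/5, -13/15, 1/15, 1/3, 1/5] . pi = 0
  [2/15, 1/15, -11/15, 2/5, 4/15] . pi = 0
  [1/5, 1/15, 2/15, -14/15, 2/15] . pi = 0
  [1, 1, 1, 1, 1] . pi = 1

Solving yields:
  pi_1 = 7747/25995
  pi_2 = 407/1733
  pi_3 = 1025/5199
  pi_4 = 3352/25995
  pi_5 = 1222/8665

Verification (pi * P):
  7747/25995*2/15 + 407/1733*2/3 + 1025/5199*1/3 + 3352/25995*2/15 + 1222/8665*2/15 = 7747/25995 = pi_1  (ok)
  7747/25995*2/5 + 407/1733*2/15 + 1025/5199*1/15 + 3352/25995*1/3 + 1222/8665*1/5 = 407/1733 = pi_2  (ok)
  7747/25995*2/15 + 407/1733*1/15 + 1025/5199*4/15 + 3352/25995*2/5 + 1222/8665*4/15 = 1025/5199 = pi_3  (ok)
  7747/25995*1/5 + 407/1733*1/15 + 1025/5199*2/15 + 3352/25995*1/15 + 1222/8665*2/15 = 3352/25995 = pi_4  (ok)
  7747/25995*2/15 + 407/1733*1/15 + 1025/5199*1/5 + 3352/25995*1/15 + 1222/8665*4/15 = 1222/8665 = pi_5  (ok)

Answer: 7747/25995 407/1733 1025/5199 3352/25995 1222/8665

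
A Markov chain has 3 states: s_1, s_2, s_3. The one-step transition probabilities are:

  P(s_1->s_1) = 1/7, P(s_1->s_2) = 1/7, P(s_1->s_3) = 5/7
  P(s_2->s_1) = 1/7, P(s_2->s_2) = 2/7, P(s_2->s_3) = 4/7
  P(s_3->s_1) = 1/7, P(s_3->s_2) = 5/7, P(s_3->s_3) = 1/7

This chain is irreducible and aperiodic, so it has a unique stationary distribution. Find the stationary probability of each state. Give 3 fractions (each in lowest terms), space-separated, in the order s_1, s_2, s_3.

Answer: 1/7 31/70 29/70

Derivation:
The stationary distribution satisfies pi = pi * P, i.e.:
  pi_s_1 = 1/7*pi_s_1 + 1/7*pi_s_2 + 1/7*pi_s_3
  pi_s_2 = 1/7*pi_s_1 + 2/7*pi_s_2 + 5/7*pi_s_3
  pi_s_3 = 5/7*pi_s_1 + 4/7*pi_s_2 + 1/7*pi_s_3
with normalization: pi_s_1 + pi_s_2 + pi_s_3 = 1.

Using the first 2 balance equations plus normalization, the linear system A*pi = b is:
  [-6/7, 1/7, 1/7] . pi = 0
  [1/7, -5/7, 5/7] . pi = 0
  [1, 1, 1] . pi = 1

Solving yields:
  pi_s_1 = 1/7
  pi_s_2 = 31/70
  pi_s_3 = 29/70

Verification (pi * P):
  1/7*1/7 + 31/70*1/7 + 29/70*1/7 = 1/7 = pi_s_1  (ok)
  1/7*1/7 + 31/70*2/7 + 29/70*5/7 = 31/70 = pi_s_2  (ok)
  1/7*5/7 + 31/70*4/7 + 29/70*1/7 = 29/70 = pi_s_3  (ok)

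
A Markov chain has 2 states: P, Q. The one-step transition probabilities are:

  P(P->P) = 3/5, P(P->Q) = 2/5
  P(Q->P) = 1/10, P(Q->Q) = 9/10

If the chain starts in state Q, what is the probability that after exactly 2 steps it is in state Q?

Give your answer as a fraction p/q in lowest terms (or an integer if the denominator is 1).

Answer: 17/20

Derivation:
Computing P^2 by repeated multiplication:
P^1 =
  P: [3/5, 2/5]
  Q: [1/10, 9/10]
P^2 =
  P: [2/5, 3/5]
  Q: [3/20, 17/20]

(P^2)[Q -> Q] = 17/20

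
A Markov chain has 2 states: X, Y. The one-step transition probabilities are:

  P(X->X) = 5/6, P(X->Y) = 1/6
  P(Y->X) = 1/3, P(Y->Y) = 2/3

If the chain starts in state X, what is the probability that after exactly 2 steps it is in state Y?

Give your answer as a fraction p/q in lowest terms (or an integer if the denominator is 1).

Computing P^2 by repeated multiplication:
P^1 =
  X: [5/6, 1/6]
  Y: [1/3, 2/3]
P^2 =
  X: [3/4, 1/4]
  Y: [1/2, 1/2]

(P^2)[X -> Y] = 1/4

Answer: 1/4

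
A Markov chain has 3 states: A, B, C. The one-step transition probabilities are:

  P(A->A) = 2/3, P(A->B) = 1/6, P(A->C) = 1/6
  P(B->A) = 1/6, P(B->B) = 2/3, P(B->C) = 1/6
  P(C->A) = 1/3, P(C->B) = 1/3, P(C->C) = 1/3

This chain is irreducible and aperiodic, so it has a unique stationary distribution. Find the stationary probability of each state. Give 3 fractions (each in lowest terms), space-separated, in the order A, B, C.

The stationary distribution satisfies pi = pi * P, i.e.:
  pi_A = 2/3*pi_A + 1/6*pi_B + 1/3*pi_C
  pi_B = 1/6*pi_A + 2/3*pi_B + 1/3*pi_C
  pi_C = 1/6*pi_A + 1/6*pi_B + 1/3*pi_C
with normalization: pi_A + pi_B + pi_C = 1.

Using the first 2 balance equations plus normalization, the linear system A*pi = b is:
  [-1/3, 1/6, 1/3] . pi = 0
  [1/6, -1/3, 1/3] . pi = 0
  [1, 1, 1] . pi = 1

Solving yields:
  pi_A = 2/5
  pi_B = 2/5
  pi_C = 1/5

Verification (pi * P):
  2/5*2/3 + 2/5*1/6 + 1/5*1/3 = 2/5 = pi_A  (ok)
  2/5*1/6 + 2/5*2/3 + 1/5*1/3 = 2/5 = pi_B  (ok)
  2/5*1/6 + 2/5*1/6 + 1/5*1/3 = 1/5 = pi_C  (ok)

Answer: 2/5 2/5 1/5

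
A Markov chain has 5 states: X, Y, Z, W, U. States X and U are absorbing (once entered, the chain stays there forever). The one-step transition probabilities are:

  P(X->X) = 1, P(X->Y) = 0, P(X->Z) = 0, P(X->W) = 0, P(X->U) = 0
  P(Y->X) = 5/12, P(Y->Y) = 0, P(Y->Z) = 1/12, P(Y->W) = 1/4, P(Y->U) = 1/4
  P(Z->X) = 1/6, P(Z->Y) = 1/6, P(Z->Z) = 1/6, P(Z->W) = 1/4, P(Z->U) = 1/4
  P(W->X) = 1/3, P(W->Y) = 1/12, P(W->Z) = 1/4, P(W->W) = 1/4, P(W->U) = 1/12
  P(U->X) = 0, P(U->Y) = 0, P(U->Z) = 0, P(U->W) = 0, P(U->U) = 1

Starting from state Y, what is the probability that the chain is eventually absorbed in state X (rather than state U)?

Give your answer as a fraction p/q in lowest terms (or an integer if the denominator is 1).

Let a_i = P(absorbed in X | start in state i).
Boundary conditions: a_X = 1, a_U = 0.
For each transient state i, a_i = sum_j P(i->j) * a_j:
  a_Y = 5/12*a_X + 0*a_Y + 1/12*a_Z + 1/4*a_W + 1/4*a_U
  a_Z = 1/6*a_X + 1/6*a_Y + 1/6*a_Z + 1/4*a_W + 1/4*a_U
  a_W = 1/3*a_X + 1/12*a_Y + 1/4*a_Z + 1/4*a_W + 1/12*a_U

Substituting a_X = 1 and a_U = 0, rearrange to (I - Q) a = r where r[i] = P(i -> X):
  [1, -1/12, -1/4] . (a_Y, a_Z, a_W) = 5/12
  [-1/6, 5/6, -1/4] . (a_Y, a_Z, a_W) = 1/6
  [-1/12, -1/4, 3/4] . (a_Y, a_Z, a_W) = 1/3

Solving yields:
  a_Y = 191/301
  a_Z = 23/43
  a_W = 626/903

Starting state is Y, so the absorption probability is a_Y = 191/301.

Answer: 191/301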